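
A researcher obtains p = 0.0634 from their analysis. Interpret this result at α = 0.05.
Since p = 0.0634 > α = 0.05, fail to reject H₀.
There is insufficient evidence to reject the null hypothesis; the result is not statistically significant at the 0.05 level.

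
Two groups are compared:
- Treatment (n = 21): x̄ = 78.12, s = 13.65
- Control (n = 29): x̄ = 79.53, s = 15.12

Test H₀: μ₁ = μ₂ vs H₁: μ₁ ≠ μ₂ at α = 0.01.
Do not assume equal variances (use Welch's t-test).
Welch's two-sample t-test:
H₀: μ₁ = μ₂
H₁: μ₁ ≠ μ₂
s₁²/n₁ = 13.65²/21 = 8.8725,  s₂²/n₂ = 15.12²/29 = 7.8833
SE = √(s₁²/n₁ + s₂²/n₂) = √(8.8725 + 7.8833) = 4.0934
df (Welch-Satterthwaite) = (s₁²/n₁ + s₂²/n₂)² / [(s₁²/n₁)²/(n₁-1) + (s₂²/n₂)²/(n₂-1)] ≈ 45.61
t = (x̄₁ - x̄₂) / SE = (78.12 - 79.53) / 4.0934 = -1.41 / 4.0934 = -0.344
p-value = 0.7321

Since p-value > α = 0.01, we fail to reject H₀.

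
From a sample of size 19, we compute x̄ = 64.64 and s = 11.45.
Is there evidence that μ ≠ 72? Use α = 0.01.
One-sample t-test:
H₀: μ = 72
H₁: μ ≠ 72
df = n - 1 = 18
t = (x̄ - μ₀) / (s/√n) = (64.64 - 72) / (11.45/√19) = -2.802
p-value = 0.0118

Since p-value > α = 0.01, we fail to reject H₀.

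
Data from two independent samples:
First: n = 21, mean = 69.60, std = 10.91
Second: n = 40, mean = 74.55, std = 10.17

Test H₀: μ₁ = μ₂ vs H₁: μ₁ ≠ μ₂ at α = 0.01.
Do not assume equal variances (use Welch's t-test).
Welch's two-sample t-test:
H₀: μ₁ = μ₂
H₁: μ₁ ≠ μ₂
s₁²/n₁ = 10.91²/21 = 5.6680,  s₂²/n₂ = 10.17²/40 = 2.5857
SE = √(s₁²/n₁ + s₂²/n₂) = √(5.6680 + 2.5857) = 2.8729
df (Welch-Satterthwaite) = (s₁²/n₁ + s₂²/n₂)² / [(s₁²/n₁)²/(n₁-1) + (s₂²/n₂)²/(n₂-1)] ≈ 38.32
t = (x̄₁ - x̄₂) / SE = (69.60 - 74.55) / 2.8729 = -4.95 / 2.8729 = -1.723
p-value = 0.0930

Since p-value > α = 0.01, we fail to reject H₀.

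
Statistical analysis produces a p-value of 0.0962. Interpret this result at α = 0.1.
Since p = 0.0962 < α = 0.1, reject H₀.
There is sufficient evidence to reject the null hypothesis; the result is statistically significant at the 0.1 level.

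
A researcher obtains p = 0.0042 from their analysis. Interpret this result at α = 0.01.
Since p = 0.0042 < α = 0.01, reject H₀.
There is sufficient evidence to reject the null hypothesis; the result is statistically significant at the 0.01 level.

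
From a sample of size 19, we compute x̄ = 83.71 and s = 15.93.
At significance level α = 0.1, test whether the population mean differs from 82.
One-sample t-test:
H₀: μ = 82
H₁: μ ≠ 82
df = n - 1 = 18
t = (x̄ - μ₀) / (s/√n) = (83.71 - 82) / (15.93/√19) = 0.468
p-value = 0.6455

Since p-value > α = 0.1, we fail to reject H₀.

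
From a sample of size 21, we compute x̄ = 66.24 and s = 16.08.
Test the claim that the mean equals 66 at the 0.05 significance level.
One-sample t-test:
H₀: μ = 66
H₁: μ ≠ 66
df = n - 1 = 20
t = (x̄ - μ₀) / (s/√n) = (66.24 - 66) / (16.08/√21) = 0.068
p-value = 0.9461

Since p-value > α = 0.05, we fail to reject H₀.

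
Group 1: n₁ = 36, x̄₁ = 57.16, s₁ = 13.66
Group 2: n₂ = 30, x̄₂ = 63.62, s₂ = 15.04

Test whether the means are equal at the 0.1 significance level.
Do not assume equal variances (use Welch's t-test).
Welch's two-sample t-test:
H₀: μ₁ = μ₂
H₁: μ₁ ≠ μ₂
s₁²/n₁ = 13.66²/36 = 5.1832,  s₂²/n₂ = 15.04²/30 = 7.5401
SE = √(s₁²/n₁ + s₂²/n₂) = √(5.1832 + 7.5401) = 3.5670
df (Welch-Satterthwaite) = (s₁²/n₁ + s₂²/n₂)² / [(s₁²/n₁)²/(n₁-1) + (s₂²/n₂)²/(n₂-1)] ≈ 59.34
t = (x̄₁ - x̄₂) / SE = (57.16 - 63.62) / 3.5670 = -6.46 / 3.5670 = -1.811
p-value = 0.0752

Since p-value < α = 0.1, we reject H₀.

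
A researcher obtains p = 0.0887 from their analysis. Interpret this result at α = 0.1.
Since p = 0.0887 < α = 0.1, reject H₀.
There is sufficient evidence to reject the null hypothesis; the result is statistically significant at the 0.1 level.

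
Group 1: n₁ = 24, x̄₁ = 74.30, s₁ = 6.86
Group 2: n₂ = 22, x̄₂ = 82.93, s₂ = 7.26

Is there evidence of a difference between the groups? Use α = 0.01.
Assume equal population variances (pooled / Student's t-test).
Student's two-sample t-test (equal variances):
H₀: μ₁ = μ₂
H₁: μ₁ ≠ μ₂
df = n₁ + n₂ - 2 = 44
Pooled variance s_p² = [(n₁-1)s₁² + (n₂-1)s₂²] / (n₁ + n₂ - 2) = [(23)(6.86²) + (21)(7.26²)] / 44 = 49.7552
SE = √(s_p²(1/n₁ + 1/n₂)) = √(49.7552 × (1/24 + 1/22)) = 2.0820
t = (x̄₁ - x̄₂) / SE = (74.30 - 82.93) / 2.0820 = -8.63 / 2.0820 = -4.145
p-value = 0.0002

Since p-value < α = 0.01, we reject H₀.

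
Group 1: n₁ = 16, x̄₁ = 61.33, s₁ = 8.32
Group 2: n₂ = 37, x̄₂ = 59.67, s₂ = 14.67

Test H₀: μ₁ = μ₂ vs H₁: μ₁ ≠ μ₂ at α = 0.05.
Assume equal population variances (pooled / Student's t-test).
Student's two-sample t-test (equal variances):
H₀: μ₁ = μ₂
H₁: μ₁ ≠ μ₂
df = n₁ + n₂ - 2 = 51
Pooled variance s_p² = [(n₁-1)s₁² + (n₂-1)s₂²] / (n₁ + n₂ - 2) = [(15)(8.32²) + (36)(14.67²)] / 51 = 172.2717
SE = √(s_p²(1/n₁ + 1/n₂)) = √(172.2717 × (1/16 + 1/37)) = 3.9272
t = (x̄₁ - x̄₂) / SE = (61.33 - 59.67) / 3.9272 = 1.66 / 3.9272 = 0.423
p-value = 0.6743

Since p-value > α = 0.05, we fail to reject H₀.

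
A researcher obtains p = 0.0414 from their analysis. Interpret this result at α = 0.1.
Since p = 0.0414 < α = 0.1, reject H₀.
There is sufficient evidence to reject the null hypothesis; the result is statistically significant at the 0.1 level.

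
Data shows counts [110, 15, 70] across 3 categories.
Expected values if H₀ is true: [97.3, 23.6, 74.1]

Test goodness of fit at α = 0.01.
Chi-square goodness of fit test:
H₀: observed counts match expected distribution
H₁: observed counts differ from expected distribution
df = k - 1 = 2
χ² = Σ(O - E)²/E
   = (110 - 97.3)²/97.3 + (15 - 23.6)²/23.6 + (70 - 74.1)²/74.1
   = 1.658 + 3.134 + 0.227
   = 5.02
p-value = 0.0813

Since p-value > α = 0.01, we fail to reject H₀.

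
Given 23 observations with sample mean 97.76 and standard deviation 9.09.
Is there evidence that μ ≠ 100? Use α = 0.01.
One-sample t-test:
H₀: μ = 100
H₁: μ ≠ 100
df = n - 1 = 22
t = (x̄ - μ₀) / (s/√n) = (97.76 - 100) / (9.09/√23) = -1.182
p-value = 0.2499

Since p-value > α = 0.01, we fail to reject H₀.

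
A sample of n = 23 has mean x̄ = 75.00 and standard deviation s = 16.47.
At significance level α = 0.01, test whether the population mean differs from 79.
One-sample t-test:
H₀: μ = 79
H₁: μ ≠ 79
df = n - 1 = 22
t = (x̄ - μ₀) / (s/√n) = (75.00 - 79) / (16.47/√23) = -1.165
p-value = 0.2566

Since p-value > α = 0.01, we fail to reject H₀.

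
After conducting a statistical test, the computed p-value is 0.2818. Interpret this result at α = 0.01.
Since p = 0.2818 > α = 0.01, fail to reject H₀.
There is insufficient evidence to reject the null hypothesis; the result is not statistically significant at the 0.01 level.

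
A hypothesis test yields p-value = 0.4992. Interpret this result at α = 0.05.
Since p = 0.4992 > α = 0.05, fail to reject H₀.
There is insufficient evidence to reject the null hypothesis; the result is not statistically significant at the 0.05 level.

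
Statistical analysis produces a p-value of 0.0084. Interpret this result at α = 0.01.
Since p = 0.0084 < α = 0.01, reject H₀.
There is sufficient evidence to reject the null hypothesis; the result is statistically significant at the 0.01 level.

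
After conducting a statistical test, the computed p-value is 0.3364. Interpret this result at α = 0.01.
Since p = 0.3364 > α = 0.01, fail to reject H₀.
There is insufficient evidence to reject the null hypothesis; the result is not statistically significant at the 0.01 level.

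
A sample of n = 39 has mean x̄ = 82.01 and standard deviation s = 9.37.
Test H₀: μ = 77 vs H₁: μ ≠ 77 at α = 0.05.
One-sample t-test:
H₀: μ = 77
H₁: μ ≠ 77
df = n - 1 = 38
t = (x̄ - μ₀) / (s/√n) = (82.01 - 77) / (9.37/√39) = 3.339
p-value = 0.0019

Since p-value < α = 0.05, we reject H₀.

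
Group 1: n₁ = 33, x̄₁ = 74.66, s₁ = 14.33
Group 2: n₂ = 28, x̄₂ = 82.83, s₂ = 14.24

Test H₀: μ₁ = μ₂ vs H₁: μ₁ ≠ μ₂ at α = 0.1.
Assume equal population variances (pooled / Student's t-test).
Student's two-sample t-test (equal variances):
H₀: μ₁ = μ₂
H₁: μ₁ ≠ μ₂
df = n₁ + n₂ - 2 = 59
Pooled variance s_p² = [(n₁-1)s₁² + (n₂-1)s₂²] / (n₁ + n₂ - 2) = [(32)(14.33²) + (27)(14.24²)] / 59 = 204.1722
SE = √(s_p²(1/n₁ + 1/n₂)) = √(204.1722 × (1/33 + 1/28)) = 3.6714
t = (x̄₁ - x̄₂) / SE = (74.66 - 82.83) / 3.6714 = -8.17 / 3.6714 = -2.225
p-value = 0.0299

Since p-value < α = 0.1, we reject H₀.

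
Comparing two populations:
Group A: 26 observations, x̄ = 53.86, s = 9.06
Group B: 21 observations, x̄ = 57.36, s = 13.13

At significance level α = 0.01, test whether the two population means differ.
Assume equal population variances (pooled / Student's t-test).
Student's two-sample t-test (equal variances):
H₀: μ₁ = μ₂
H₁: μ₁ ≠ μ₂
df = n₁ + n₂ - 2 = 45
Pooled variance s_p² = [(n₁-1)s₁² + (n₂-1)s₂²] / (n₁ + n₂ - 2) = [(25)(9.06²) + (20)(13.13²)] / 45 = 122.2228
SE = √(s_p²(1/n₁ + 1/n₂)) = √(122.2228 × (1/26 + 1/21)) = 3.2436
t = (x̄₁ - x̄₂) / SE = (53.86 - 57.36) / 3.2436 = -3.50 / 3.2436 = -1.079
p-value = 0.2863

Since p-value > α = 0.01, we fail to reject H₀.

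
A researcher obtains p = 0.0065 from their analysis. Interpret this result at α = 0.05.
Since p = 0.0065 < α = 0.05, reject H₀.
There is sufficient evidence to reject the null hypothesis; the result is statistically significant at the 0.05 level.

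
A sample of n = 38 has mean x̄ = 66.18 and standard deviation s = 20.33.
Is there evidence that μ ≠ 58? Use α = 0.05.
One-sample t-test:
H₀: μ = 58
H₁: μ ≠ 58
df = n - 1 = 37
t = (x̄ - μ₀) / (s/√n) = (66.18 - 58) / (20.33/√38) = 2.480
p-value = 0.0178

Since p-value < α = 0.05, we reject H₀.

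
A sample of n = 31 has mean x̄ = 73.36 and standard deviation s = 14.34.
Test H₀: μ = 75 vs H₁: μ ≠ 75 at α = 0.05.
One-sample t-test:
H₀: μ = 75
H₁: μ ≠ 75
df = n - 1 = 30
t = (x̄ - μ₀) / (s/√n) = (73.36 - 75) / (14.34/√31) = -0.637
p-value = 0.5291

Since p-value > α = 0.05, we fail to reject H₀.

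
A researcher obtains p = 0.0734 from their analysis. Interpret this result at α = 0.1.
Since p = 0.0734 < α = 0.1, reject H₀.
There is sufficient evidence to reject the null hypothesis; the result is statistically significant at the 0.1 level.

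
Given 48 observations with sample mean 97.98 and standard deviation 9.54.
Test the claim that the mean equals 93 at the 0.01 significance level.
One-sample t-test:
H₀: μ = 93
H₁: μ ≠ 93
df = n - 1 = 47
t = (x̄ - μ₀) / (s/√n) = (97.98 - 93) / (9.54/√48) = 3.617
p-value = 0.0007

Since p-value < α = 0.01, we reject H₀.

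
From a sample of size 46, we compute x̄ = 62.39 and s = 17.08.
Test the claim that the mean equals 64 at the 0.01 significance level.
One-sample t-test:
H₀: μ = 64
H₁: μ ≠ 64
df = n - 1 = 45
t = (x̄ - μ₀) / (s/√n) = (62.39 - 64) / (17.08/√46) = -0.639
p-value = 0.5259

Since p-value > α = 0.01, we fail to reject H₀.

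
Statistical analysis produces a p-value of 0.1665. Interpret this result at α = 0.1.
Since p = 0.1665 > α = 0.1, fail to reject H₀.
There is insufficient evidence to reject the null hypothesis; the result is not statistically significant at the 0.1 level.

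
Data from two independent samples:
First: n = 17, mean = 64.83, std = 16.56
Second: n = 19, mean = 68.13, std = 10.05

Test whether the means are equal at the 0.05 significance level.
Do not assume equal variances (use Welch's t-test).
Welch's two-sample t-test:
H₀: μ₁ = μ₂
H₁: μ₁ ≠ μ₂
s₁²/n₁ = 16.56²/17 = 16.1314,  s₂²/n₂ = 10.05²/19 = 5.3159
SE = √(s₁²/n₁ + s₂²/n₂) = √(16.1314 + 5.3159) = 4.6311
df (Welch-Satterthwaite) = (s₁²/n₁ + s₂²/n₂)² / [(s₁²/n₁)²/(n₁-1) + (s₂²/n₂)²/(n₂-1)] ≈ 25.79
t = (x̄₁ - x̄₂) / SE = (64.83 - 68.13) / 4.6311 = -3.30 / 4.6311 = -0.713
p-value = 0.4825

Since p-value > α = 0.05, we fail to reject H₀.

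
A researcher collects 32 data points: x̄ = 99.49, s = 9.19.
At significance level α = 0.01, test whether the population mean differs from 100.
One-sample t-test:
H₀: μ = 100
H₁: μ ≠ 100
df = n - 1 = 31
t = (x̄ - μ₀) / (s/√n) = (99.49 - 100) / (9.19/√32) = -0.314
p-value = 0.7557

Since p-value > α = 0.01, we fail to reject H₀.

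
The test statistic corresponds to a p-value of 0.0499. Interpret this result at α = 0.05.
Since p = 0.0499 < α = 0.05, reject H₀.
There is sufficient evidence to reject the null hypothesis; the result is statistically significant at the 0.05 level.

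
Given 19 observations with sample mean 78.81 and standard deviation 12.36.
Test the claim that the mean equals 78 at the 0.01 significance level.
One-sample t-test:
H₀: μ = 78
H₁: μ ≠ 78
df = n - 1 = 18
t = (x̄ - μ₀) / (s/√n) = (78.81 - 78) / (12.36/√19) = 0.286
p-value = 0.7784

Since p-value > α = 0.01, we fail to reject H₀.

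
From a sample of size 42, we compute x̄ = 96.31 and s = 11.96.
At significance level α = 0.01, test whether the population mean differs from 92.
One-sample t-test:
H₀: μ = 92
H₁: μ ≠ 92
df = n - 1 = 41
t = (x̄ - μ₀) / (s/√n) = (96.31 - 92) / (11.96/√42) = 2.335
p-value = 0.0245

Since p-value > α = 0.01, we fail to reject H₀.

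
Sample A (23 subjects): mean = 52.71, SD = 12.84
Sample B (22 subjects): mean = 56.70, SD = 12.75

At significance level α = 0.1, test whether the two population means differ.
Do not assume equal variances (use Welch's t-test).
Welch's two-sample t-test:
H₀: μ₁ = μ₂
H₁: μ₁ ≠ μ₂
s₁²/n₁ = 12.84²/23 = 7.1681,  s₂²/n₂ = 12.75²/22 = 7.3892
SE = √(s₁²/n₁ + s₂²/n₂) = √(7.1681 + 7.3892) = 3.8154
df (Welch-Satterthwaite) = (s₁²/n₁ + s₂²/n₂)² / [(s₁²/n₁)²/(n₁-1) + (s₂²/n₂)²/(n₂-1)] ≈ 42.94
t = (x̄₁ - x̄₂) / SE = (52.71 - 56.70) / 3.8154 = -3.99 / 3.8154 = -1.046
p-value = 0.3015

Since p-value > α = 0.1, we fail to reject H₀.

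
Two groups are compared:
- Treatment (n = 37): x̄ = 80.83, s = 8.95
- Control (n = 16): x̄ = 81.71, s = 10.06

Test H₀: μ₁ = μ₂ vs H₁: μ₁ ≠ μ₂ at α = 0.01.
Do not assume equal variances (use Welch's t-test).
Welch's two-sample t-test:
H₀: μ₁ = μ₂
H₁: μ₁ ≠ μ₂
s₁²/n₁ = 8.95²/37 = 2.1649,  s₂²/n₂ = 10.06²/16 = 6.3252
SE = √(s₁²/n₁ + s₂²/n₂) = √(2.1649 + 6.3252) = 2.9138
df (Welch-Satterthwaite) = (s₁²/n₁ + s₂²/n₂)² / [(s₁²/n₁)²/(n₁-1) + (s₂²/n₂)²/(n₂-1)] ≈ 25.77
t = (x̄₁ - x̄₂) / SE = (80.83 - 81.71) / 2.9138 = -0.88 / 2.9138 = -0.302
p-value = 0.7651

Since p-value > α = 0.01, we fail to reject H₀.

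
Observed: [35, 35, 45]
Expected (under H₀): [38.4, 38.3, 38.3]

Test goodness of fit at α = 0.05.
Chi-square goodness of fit test:
H₀: observed counts match expected distribution
H₁: observed counts differ from expected distribution
df = k - 1 = 2
χ² = Σ(O - E)²/E
   = (35 - 38.4)²/38.4 + (35 - 38.3)²/38.3 + (45 - 38.3)²/38.3
   = 0.301 + 0.284 + 1.172
   = 1.76
p-value = 0.4153

Since p-value > α = 0.05, we fail to reject H₀.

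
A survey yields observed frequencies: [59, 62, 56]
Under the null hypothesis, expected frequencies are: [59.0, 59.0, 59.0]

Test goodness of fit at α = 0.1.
Chi-square goodness of fit test:
H₀: observed counts match expected distribution
H₁: observed counts differ from expected distribution
df = k - 1 = 2
χ² = Σ(O - E)²/E
   = (59 - 59.0)²/59.0 + (62 - 59.0)²/59.0 + (56 - 59.0)²/59.0
   = 0.000 + 0.153 + 0.153
   = 0.31
p-value = 0.8585

Since p-value > α = 0.1, we fail to reject H₀.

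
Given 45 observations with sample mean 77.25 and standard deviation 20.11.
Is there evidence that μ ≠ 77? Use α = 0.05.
One-sample t-test:
H₀: μ = 77
H₁: μ ≠ 77
df = n - 1 = 44
t = (x̄ - μ₀) / (s/√n) = (77.25 - 77) / (20.11/√45) = 0.083
p-value = 0.9339

Since p-value > α = 0.05, we fail to reject H₀.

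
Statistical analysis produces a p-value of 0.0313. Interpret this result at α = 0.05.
Since p = 0.0313 < α = 0.05, reject H₀.
There is sufficient evidence to reject the null hypothesis; the result is statistically significant at the 0.05 level.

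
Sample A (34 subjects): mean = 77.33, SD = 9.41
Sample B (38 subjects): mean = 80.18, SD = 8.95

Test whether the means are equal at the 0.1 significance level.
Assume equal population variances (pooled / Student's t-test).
Student's two-sample t-test (equal variances):
H₀: μ₁ = μ₂
H₁: μ₁ ≠ μ₂
df = n₁ + n₂ - 2 = 70
Pooled variance s_p² = [(n₁-1)s₁² + (n₂-1)s₂²] / (n₁ + n₂ - 2) = [(33)(9.41²) + (37)(8.95²)] / 70 = 84.0840
SE = √(s_p²(1/n₁ + 1/n₂)) = √(84.0840 × (1/34 + 1/38)) = 2.1647
t = (x̄₁ - x̄₂) / SE = (77.33 - 80.18) / 2.1647 = -2.85 / 2.1647 = -1.317
p-value = 0.1923

Since p-value > α = 0.1, we fail to reject H₀.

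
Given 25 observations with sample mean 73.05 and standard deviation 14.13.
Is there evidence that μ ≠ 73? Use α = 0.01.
One-sample t-test:
H₀: μ = 73
H₁: μ ≠ 73
df = n - 1 = 24
t = (x̄ - μ₀) / (s/√n) = (73.05 - 73) / (14.13/√25) = 0.018
p-value = 0.9860

Since p-value > α = 0.01, we fail to reject H₀.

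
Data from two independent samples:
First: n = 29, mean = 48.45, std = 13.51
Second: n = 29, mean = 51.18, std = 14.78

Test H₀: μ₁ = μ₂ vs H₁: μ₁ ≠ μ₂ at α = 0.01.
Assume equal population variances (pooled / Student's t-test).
Student's two-sample t-test (equal variances):
H₀: μ₁ = μ₂
H₁: μ₁ ≠ μ₂
df = n₁ + n₂ - 2 = 56
Pooled variance s_p² = [(n₁-1)s₁² + (n₂-1)s₂²] / (n₁ + n₂ - 2) = [(28)(13.51²) + (28)(14.78²)] / 56 = 200.4842
SE = √(s_p²(1/n₁ + 1/n₂)) = √(200.4842 × (1/29 + 1/29)) = 3.7184
t = (x̄₁ - x̄₂) / SE = (48.45 - 51.18) / 3.7184 = -2.73 / 3.7184 = -0.734
p-value = 0.4659

Since p-value > α = 0.01, we fail to reject H₀.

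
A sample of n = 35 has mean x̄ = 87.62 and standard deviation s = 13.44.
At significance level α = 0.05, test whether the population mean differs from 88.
One-sample t-test:
H₀: μ = 88
H₁: μ ≠ 88
df = n - 1 = 34
t = (x̄ - μ₀) / (s/√n) = (87.62 - 88) / (13.44/√35) = -0.167
p-value = 0.8681

Since p-value > α = 0.05, we fail to reject H₀.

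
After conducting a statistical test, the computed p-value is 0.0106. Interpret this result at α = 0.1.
Since p = 0.0106 < α = 0.1, reject H₀.
There is sufficient evidence to reject the null hypothesis; the result is statistically significant at the 0.1 level.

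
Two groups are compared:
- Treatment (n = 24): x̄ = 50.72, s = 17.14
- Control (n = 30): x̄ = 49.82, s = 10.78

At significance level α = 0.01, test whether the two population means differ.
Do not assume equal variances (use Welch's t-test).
Welch's two-sample t-test:
H₀: μ₁ = μ₂
H₁: μ₁ ≠ μ₂
s₁²/n₁ = 17.14²/24 = 12.2408,  s₂²/n₂ = 10.78²/30 = 3.8736
SE = √(s₁²/n₁ + s₂²/n₂) = √(12.2408 + 3.8736) = 4.0143
df (Welch-Satterthwaite) = (s₁²/n₁ + s₂²/n₂)² / [(s₁²/n₁)²/(n₁-1) + (s₂²/n₂)²/(n₂-1)] ≈ 36.93
t = (x̄₁ - x̄₂) / SE = (50.72 - 49.82) / 4.0143 = 0.90 / 4.0143 = 0.224
p-value = 0.8238

Since p-value > α = 0.01, we fail to reject H₀.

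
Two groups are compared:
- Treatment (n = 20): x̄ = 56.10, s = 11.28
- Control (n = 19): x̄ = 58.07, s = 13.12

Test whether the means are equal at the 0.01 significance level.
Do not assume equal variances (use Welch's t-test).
Welch's two-sample t-test:
H₀: μ₁ = μ₂
H₁: μ₁ ≠ μ₂
s₁²/n₁ = 11.28²/20 = 6.3619,  s₂²/n₂ = 13.12²/19 = 9.0597
SE = √(s₁²/n₁ + s₂²/n₂) = √(6.3619 + 9.0597) = 3.9270
df (Welch-Satterthwaite) = (s₁²/n₁ + s₂²/n₂)² / [(s₁²/n₁)²/(n₁-1) + (s₂²/n₂)²/(n₂-1)] ≈ 35.55
t = (x̄₁ - x̄₂) / SE = (56.10 - 58.07) / 3.9270 = -1.97 / 3.9270 = -0.502
p-value = 0.6190

Since p-value > α = 0.01, we fail to reject H₀.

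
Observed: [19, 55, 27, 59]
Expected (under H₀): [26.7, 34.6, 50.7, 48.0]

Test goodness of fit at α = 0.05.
Chi-square goodness of fit test:
H₀: observed counts match expected distribution
H₁: observed counts differ from expected distribution
df = k - 1 = 3
χ² = Σ(O - E)²/E
   = (19 - 26.7)²/26.7 + (55 - 34.6)²/34.6 + (27 - 50.7)²/50.7 + (59 - 48.0)²/48.0
   = 2.221 + 12.028 + 11.079 + 2.521
   = 27.85
p-value < 0.0001

Since p-value < α = 0.05, we reject H₀.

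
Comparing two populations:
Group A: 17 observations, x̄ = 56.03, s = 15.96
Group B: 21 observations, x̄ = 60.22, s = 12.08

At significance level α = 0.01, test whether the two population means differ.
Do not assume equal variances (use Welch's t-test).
Welch's two-sample t-test:
H₀: μ₁ = μ₂
H₁: μ₁ ≠ μ₂
s₁²/n₁ = 15.96²/17 = 14.9836,  s₂²/n₂ = 12.08²/21 = 6.9489
SE = √(s₁²/n₁ + s₂²/n₂) = √(14.9836 + 6.9489) = 4.6832
df (Welch-Satterthwaite) = (s₁²/n₁ + s₂²/n₂)² / [(s₁²/n₁)²/(n₁-1) + (s₂²/n₂)²/(n₂-1)] ≈ 29.25
t = (x̄₁ - x̄₂) / SE = (56.03 - 60.22) / 4.6832 = -4.19 / 4.6832 = -0.895
p-value = 0.3783

Since p-value > α = 0.01, we fail to reject H₀.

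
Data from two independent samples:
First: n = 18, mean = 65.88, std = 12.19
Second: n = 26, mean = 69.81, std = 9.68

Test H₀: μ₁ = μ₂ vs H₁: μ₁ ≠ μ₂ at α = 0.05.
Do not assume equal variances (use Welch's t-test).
Welch's two-sample t-test:
H₀: μ₁ = μ₂
H₁: μ₁ ≠ μ₂
s₁²/n₁ = 12.19²/18 = 8.2553,  s₂²/n₂ = 9.68²/26 = 3.6039
SE = √(s₁²/n₁ + s₂²/n₂) = √(8.2553 + 3.6039) = 3.4437
df (Welch-Satterthwaite) = (s₁²/n₁ + s₂²/n₂)² / [(s₁²/n₁)²/(n₁-1) + (s₂²/n₂)²/(n₂-1)] ≈ 31.06
t = (x̄₁ - x̄₂) / SE = (65.88 - 69.81) / 3.4437 = -3.93 / 3.4437 = -1.141
p-value = 0.2625

Since p-value > α = 0.05, we fail to reject H₀.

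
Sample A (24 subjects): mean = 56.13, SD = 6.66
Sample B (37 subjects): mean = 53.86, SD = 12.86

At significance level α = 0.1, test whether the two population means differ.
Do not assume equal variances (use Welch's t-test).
Welch's two-sample t-test:
H₀: μ₁ = μ₂
H₁: μ₁ ≠ μ₂
s₁²/n₁ = 6.66²/24 = 1.8482,  s₂²/n₂ = 12.86²/37 = 4.4697
SE = √(s₁²/n₁ + s₂²/n₂) = √(1.8482 + 4.4697) = 2.5135
df (Welch-Satterthwaite) = (s₁²/n₁ + s₂²/n₂)² / [(s₁²/n₁)²/(n₁-1) + (s₂²/n₂)²/(n₂-1)] ≈ 56.74
t = (x̄₁ - x̄₂) / SE = (56.13 - 53.86) / 2.5135 = 2.27 / 2.5135 = 0.903
p-value = 0.3703

Since p-value > α = 0.1, we fail to reject H₀.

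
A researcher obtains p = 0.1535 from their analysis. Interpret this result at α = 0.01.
Since p = 0.1535 > α = 0.01, fail to reject H₀.
There is insufficient evidence to reject the null hypothesis; the result is not statistically significant at the 0.01 level.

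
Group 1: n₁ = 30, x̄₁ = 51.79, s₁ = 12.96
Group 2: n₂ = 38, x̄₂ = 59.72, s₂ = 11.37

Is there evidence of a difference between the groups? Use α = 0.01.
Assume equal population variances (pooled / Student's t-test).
Student's two-sample t-test (equal variances):
H₀: μ₁ = μ₂
H₁: μ₁ ≠ μ₂
df = n₁ + n₂ - 2 = 66
Pooled variance s_p² = [(n₁-1)s₁² + (n₂-1)s₂²] / (n₁ + n₂ - 2) = [(29)(12.96²) + (37)(11.37²)] / 66 = 146.2747
SE = √(s_p²(1/n₁ + 1/n₂)) = √(146.2747 × (1/30 + 1/38)) = 2.9538
t = (x̄₁ - x̄₂) / SE = (51.79 - 59.72) / 2.9538 = -7.93 / 2.9538 = -2.685
p-value = 0.0092

Since p-value < α = 0.01, we reject H₀.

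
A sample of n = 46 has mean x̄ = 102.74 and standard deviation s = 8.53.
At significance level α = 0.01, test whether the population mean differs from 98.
One-sample t-test:
H₀: μ = 98
H₁: μ ≠ 98
df = n - 1 = 45
t = (x̄ - μ₀) / (s/√n) = (102.74 - 98) / (8.53/√46) = 3.769
p-value = 0.0005

Since p-value < α = 0.01, we reject H₀.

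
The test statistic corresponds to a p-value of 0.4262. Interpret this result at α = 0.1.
Since p = 0.4262 > α = 0.1, fail to reject H₀.
There is insufficient evidence to reject the null hypothesis; the result is not statistically significant at the 0.1 level.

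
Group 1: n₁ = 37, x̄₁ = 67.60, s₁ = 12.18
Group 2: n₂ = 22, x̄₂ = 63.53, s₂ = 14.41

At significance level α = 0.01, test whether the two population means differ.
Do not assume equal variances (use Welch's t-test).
Welch's two-sample t-test:
H₀: μ₁ = μ₂
H₁: μ₁ ≠ μ₂
s₁²/n₁ = 12.18²/37 = 4.0095,  s₂²/n₂ = 14.41²/22 = 9.4385
SE = √(s₁²/n₁ + s₂²/n₂) = √(4.0095 + 9.4385) = 3.6672
df (Welch-Satterthwaite) = (s₁²/n₁ + s₂²/n₂)² / [(s₁²/n₁)²/(n₁-1) + (s₂²/n₂)²/(n₂-1)] ≈ 38.57
t = (x̄₁ - x̄₂) / SE = (67.60 - 63.53) / 3.6672 = 4.07 / 3.6672 = 1.110
p-value = 0.2739

Since p-value > α = 0.01, we fail to reject H₀.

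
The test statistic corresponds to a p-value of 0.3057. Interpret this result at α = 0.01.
Since p = 0.3057 > α = 0.01, fail to reject H₀.
There is insufficient evidence to reject the null hypothesis; the result is not statistically significant at the 0.01 level.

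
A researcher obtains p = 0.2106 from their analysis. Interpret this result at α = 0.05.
Since p = 0.2106 > α = 0.05, fail to reject H₀.
There is insufficient evidence to reject the null hypothesis; the result is not statistically significant at the 0.05 level.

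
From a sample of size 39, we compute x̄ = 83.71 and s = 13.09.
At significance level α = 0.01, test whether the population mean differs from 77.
One-sample t-test:
H₀: μ = 77
H₁: μ ≠ 77
df = n - 1 = 38
t = (x̄ - μ₀) / (s/√n) = (83.71 - 77) / (13.09/√39) = 3.201
p-value = 0.0028

Since p-value < α = 0.01, we reject H₀.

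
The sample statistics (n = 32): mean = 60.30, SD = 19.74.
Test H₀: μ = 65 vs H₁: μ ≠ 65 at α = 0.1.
One-sample t-test:
H₀: μ = 65
H₁: μ ≠ 65
df = n - 1 = 31
t = (x̄ - μ₀) / (s/√n) = (60.30 - 65) / (19.74/√32) = -1.347
p-value = 0.1878

Since p-value > α = 0.1, we fail to reject H₀.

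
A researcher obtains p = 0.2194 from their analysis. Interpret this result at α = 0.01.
Since p = 0.2194 > α = 0.01, fail to reject H₀.
There is insufficient evidence to reject the null hypothesis; the result is not statistically significant at the 0.01 level.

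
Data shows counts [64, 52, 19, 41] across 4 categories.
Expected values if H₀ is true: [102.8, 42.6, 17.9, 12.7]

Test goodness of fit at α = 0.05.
Chi-square goodness of fit test:
H₀: observed counts match expected distribution
H₁: observed counts differ from expected distribution
df = k - 1 = 3
χ² = Σ(O - E)²/E
   = (64 - 102.8)²/102.8 + (52 - 42.6)²/42.6 + (19 - 17.9)²/17.9 + (41 - 12.7)²/12.7
   = 14.644 + 2.074 + 0.068 + 63.062
   = 79.85
p-value < 0.0001

Since p-value < α = 0.05, we reject H₀.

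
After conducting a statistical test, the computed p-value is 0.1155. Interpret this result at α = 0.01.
Since p = 0.1155 > α = 0.01, fail to reject H₀.
There is insufficient evidence to reject the null hypothesis; the result is not statistically significant at the 0.01 level.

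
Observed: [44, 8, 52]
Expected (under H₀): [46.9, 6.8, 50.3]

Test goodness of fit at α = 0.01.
Chi-square goodness of fit test:
H₀: observed counts match expected distribution
H₁: observed counts differ from expected distribution
df = k - 1 = 2
χ² = Σ(O - E)²/E
   = (44 - 46.9)²/46.9 + (8 - 6.8)²/6.8 + (52 - 50.3)²/50.3
   = 0.179 + 0.212 + 0.057
   = 0.45
p-value = 0.7991

Since p-value > α = 0.01, we fail to reject H₀.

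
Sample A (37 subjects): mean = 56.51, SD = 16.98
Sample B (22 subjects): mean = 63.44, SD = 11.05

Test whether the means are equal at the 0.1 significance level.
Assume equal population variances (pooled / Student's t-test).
Student's two-sample t-test (equal variances):
H₀: μ₁ = μ₂
H₁: μ₁ ≠ μ₂
df = n₁ + n₂ - 2 = 57
Pooled variance s_p² = [(n₁-1)s₁² + (n₂-1)s₂²] / (n₁ + n₂ - 2) = [(36)(16.98²) + (21)(11.05²)] / 57 = 227.0822
SE = √(s_p²(1/n₁ + 1/n₂)) = √(227.0822 × (1/37 + 1/22)) = 4.0570
t = (x̄₁ - x̄₂) / SE = (56.51 - 63.44) / 4.0570 = -6.93 / 4.0570 = -1.708
p-value = 0.0930

Since p-value < α = 0.1, we reject H₀.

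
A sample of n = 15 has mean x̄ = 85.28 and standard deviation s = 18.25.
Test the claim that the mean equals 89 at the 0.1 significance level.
One-sample t-test:
H₀: μ = 89
H₁: μ ≠ 89
df = n - 1 = 14
t = (x̄ - μ₀) / (s/√n) = (85.28 - 89) / (18.25/√15) = -0.789
p-value = 0.4430

Since p-value > α = 0.1, we fail to reject H₀.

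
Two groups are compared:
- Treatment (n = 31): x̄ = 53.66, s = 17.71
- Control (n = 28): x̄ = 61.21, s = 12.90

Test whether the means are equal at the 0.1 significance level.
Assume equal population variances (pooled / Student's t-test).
Student's two-sample t-test (equal variances):
H₀: μ₁ = μ₂
H₁: μ₁ ≠ μ₂
df = n₁ + n₂ - 2 = 57
Pooled variance s_p² = [(n₁-1)s₁² + (n₂-1)s₂²] / (n₁ + n₂ - 2) = [(30)(17.71²) + (27)(12.90²)] / 57 = 243.9016
SE = √(s_p²(1/n₁ + 1/n₂)) = √(243.9016 × (1/31 + 1/28)) = 4.0717
t = (x̄₁ - x̄₂) / SE = (53.66 - 61.21) / 4.0717 = -7.55 / 4.0717 = -1.854
p-value = 0.0689

Since p-value < α = 0.1, we reject H₀.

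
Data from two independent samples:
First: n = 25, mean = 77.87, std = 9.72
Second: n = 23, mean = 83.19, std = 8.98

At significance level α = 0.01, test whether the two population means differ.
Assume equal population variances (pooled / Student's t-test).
Student's two-sample t-test (equal variances):
H₀: μ₁ = μ₂
H₁: μ₁ ≠ μ₂
df = n₁ + n₂ - 2 = 46
Pooled variance s_p² = [(n₁-1)s₁² + (n₂-1)s₂²] / (n₁ + n₂ - 2) = [(24)(9.72²) + (22)(8.98²)] / 46 = 87.8602
SE = √(s_p²(1/n₁ + 1/n₂)) = √(87.8602 × (1/25 + 1/23)) = 2.7082
t = (x̄₁ - x̄₂) / SE = (77.87 - 83.19) / 2.7082 = -5.32 / 2.7082 = -1.964
p-value = 0.0555

Since p-value > α = 0.01, we fail to reject H₀.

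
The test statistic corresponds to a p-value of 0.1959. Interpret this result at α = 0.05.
Since p = 0.1959 > α = 0.05, fail to reject H₀.
There is insufficient evidence to reject the null hypothesis; the result is not statistically significant at the 0.05 level.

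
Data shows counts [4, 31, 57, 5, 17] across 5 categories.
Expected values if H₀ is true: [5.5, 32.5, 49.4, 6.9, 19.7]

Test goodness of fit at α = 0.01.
Chi-square goodness of fit test:
H₀: observed counts match expected distribution
H₁: observed counts differ from expected distribution
df = k - 1 = 4
χ² = Σ(O - E)²/E
   = (4 - 5.5)²/5.5 + (31 - 32.5)²/32.5 + (57 - 49.4)²/49.4 + (5 - 6.9)²/6.9 + (17 - 19.7)²/19.7
   = 0.409 + 0.069 + 1.169 + 0.523 + 0.370
   = 2.54
p-value = 0.6373

Since p-value > α = 0.01, we fail to reject H₀.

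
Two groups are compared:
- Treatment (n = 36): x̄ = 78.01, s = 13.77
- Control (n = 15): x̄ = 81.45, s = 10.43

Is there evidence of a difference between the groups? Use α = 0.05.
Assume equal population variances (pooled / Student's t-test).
Student's two-sample t-test (equal variances):
H₀: μ₁ = μ₂
H₁: μ₁ ≠ μ₂
df = n₁ + n₂ - 2 = 49
Pooled variance s_p² = [(n₁-1)s₁² + (n₂-1)s₂²] / (n₁ + n₂ - 2) = [(35)(13.77²) + (14)(10.43²)] / 49 = 166.5192
SE = √(s_p²(1/n₁ + 1/n₂)) = √(166.5192 × (1/36 + 1/15)) = 3.9657
t = (x̄₁ - x̄₂) / SE = (78.01 - 81.45) / 3.9657 = -3.44 / 3.9657 = -0.867
p-value = 0.3899

Since p-value > α = 0.05, we fail to reject H₀.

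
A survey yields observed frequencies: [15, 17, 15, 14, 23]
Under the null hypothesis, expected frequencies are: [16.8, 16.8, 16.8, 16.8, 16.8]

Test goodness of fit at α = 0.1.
Chi-square goodness of fit test:
H₀: observed counts match expected distribution
H₁: observed counts differ from expected distribution
df = k - 1 = 4
χ² = Σ(O - E)²/E
   = (15 - 16.8)²/16.8 + (17 - 16.8)²/16.8 + (15 - 16.8)²/16.8 + (14 - 16.8)²/16.8 + (23 - 16.8)²/16.8
   = 0.193 + 0.002 + 0.193 + 0.467 + 2.288
   = 3.14
p-value = 0.5342

Since p-value > α = 0.1, we fail to reject H₀.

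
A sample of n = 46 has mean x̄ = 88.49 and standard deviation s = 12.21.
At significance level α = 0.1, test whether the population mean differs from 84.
One-sample t-test:
H₀: μ = 84
H₁: μ ≠ 84
df = n - 1 = 45
t = (x̄ - μ₀) / (s/√n) = (88.49 - 84) / (12.21/√46) = 2.494
p-value = 0.0164

Since p-value < α = 0.1, we reject H₀.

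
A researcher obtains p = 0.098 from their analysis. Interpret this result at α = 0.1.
Since p = 0.098 < α = 0.1, reject H₀.
There is sufficient evidence to reject the null hypothesis; the result is statistically significant at the 0.1 level.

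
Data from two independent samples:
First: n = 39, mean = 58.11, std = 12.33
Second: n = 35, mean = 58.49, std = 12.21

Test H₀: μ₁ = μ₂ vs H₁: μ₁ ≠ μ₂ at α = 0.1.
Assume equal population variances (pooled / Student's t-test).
Student's two-sample t-test (equal variances):
H₀: μ₁ = μ₂
H₁: μ₁ ≠ μ₂
df = n₁ + n₂ - 2 = 72
Pooled variance s_p² = [(n₁-1)s₁² + (n₂-1)s₂²] / (n₁ + n₂ - 2) = [(38)(12.33²) + (34)(12.21²)] / 72 = 150.6383
SE = √(s_p²(1/n₁ + 1/n₂)) = √(150.6383 × (1/39 + 1/35)) = 2.8577
t = (x̄₁ - x̄₂) / SE = (58.11 - 58.49) / 2.8577 = -0.38 / 2.8577 = -0.133
p-value = 0.8946

Since p-value > α = 0.1, we fail to reject H₀.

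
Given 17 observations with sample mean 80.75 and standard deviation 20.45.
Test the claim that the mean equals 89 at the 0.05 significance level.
One-sample t-test:
H₀: μ = 89
H₁: μ ≠ 89
df = n - 1 = 16
t = (x̄ - μ₀) / (s/√n) = (80.75 - 89) / (20.45/√17) = -1.663
p-value = 0.1157

Since p-value > α = 0.05, we fail to reject H₀.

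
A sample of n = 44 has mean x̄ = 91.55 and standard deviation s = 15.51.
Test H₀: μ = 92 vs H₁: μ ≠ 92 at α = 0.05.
One-sample t-test:
H₀: μ = 92
H₁: μ ≠ 92
df = n - 1 = 43
t = (x̄ - μ₀) / (s/√n) = (91.55 - 92) / (15.51/√44) = -0.192
p-value = 0.8483

Since p-value > α = 0.05, we fail to reject H₀.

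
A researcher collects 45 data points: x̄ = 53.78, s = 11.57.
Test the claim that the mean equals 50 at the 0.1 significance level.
One-sample t-test:
H₀: μ = 50
H₁: μ ≠ 50
df = n - 1 = 44
t = (x̄ - μ₀) / (s/√n) = (53.78 - 50) / (11.57/√45) = 2.192
p-value = 0.0337

Since p-value < α = 0.1, we reject H₀.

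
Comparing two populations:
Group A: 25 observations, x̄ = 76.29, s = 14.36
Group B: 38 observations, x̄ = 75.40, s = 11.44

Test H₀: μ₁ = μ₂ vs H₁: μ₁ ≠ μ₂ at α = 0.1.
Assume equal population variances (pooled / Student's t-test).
Student's two-sample t-test (equal variances):
H₀: μ₁ = μ₂
H₁: μ₁ ≠ μ₂
df = n₁ + n₂ - 2 = 61
Pooled variance s_p² = [(n₁-1)s₁² + (n₂-1)s₂²] / (n₁ + n₂ - 2) = [(24)(14.36²) + (37)(11.44²)] / 61 = 160.5140
SE = √(s_p²(1/n₁ + 1/n₂)) = √(160.5140 × (1/25 + 1/38)) = 3.2626
t = (x̄₁ - x̄₂) / SE = (76.29 - 75.40) / 3.2626 = 0.89 / 3.2626 = 0.273
p-value = 0.7859

Since p-value > α = 0.1, we fail to reject H₀.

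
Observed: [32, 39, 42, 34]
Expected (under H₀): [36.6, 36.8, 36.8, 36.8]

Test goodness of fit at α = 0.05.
Chi-square goodness of fit test:
H₀: observed counts match expected distribution
H₁: observed counts differ from expected distribution
df = k - 1 = 3
χ² = Σ(O - E)²/E
   = (32 - 36.6)²/36.6 + (39 - 36.8)²/36.8 + (42 - 36.8)²/36.8 + (34 - 36.8)²/36.8
   = 0.578 + 0.132 + 0.735 + 0.213
   = 1.66
p-value = 0.6464

Since p-value > α = 0.05, we fail to reject H₀.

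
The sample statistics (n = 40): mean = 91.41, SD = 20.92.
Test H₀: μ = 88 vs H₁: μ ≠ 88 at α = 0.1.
One-sample t-test:
H₀: μ = 88
H₁: μ ≠ 88
df = n - 1 = 39
t = (x̄ - μ₀) / (s/√n) = (91.41 - 88) / (20.92/√40) = 1.031
p-value = 0.3089

Since p-value > α = 0.1, we fail to reject H₀.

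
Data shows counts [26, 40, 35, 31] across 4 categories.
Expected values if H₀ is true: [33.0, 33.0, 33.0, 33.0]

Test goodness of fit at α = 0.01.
Chi-square goodness of fit test:
H₀: observed counts match expected distribution
H₁: observed counts differ from expected distribution
df = k - 1 = 3
χ² = Σ(O - E)²/E
   = (26 - 33.0)²/33.0 + (40 - 33.0)²/33.0 + (35 - 33.0)²/33.0 + (31 - 33.0)²/33.0
   = 1.485 + 1.485 + 0.121 + 0.121
   = 3.21
p-value = 0.3601

Since p-value > α = 0.01, we fail to reject H₀.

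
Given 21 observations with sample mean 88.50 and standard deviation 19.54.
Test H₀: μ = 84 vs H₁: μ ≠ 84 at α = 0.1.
One-sample t-test:
H₀: μ = 84
H₁: μ ≠ 84
df = n - 1 = 20
t = (x̄ - μ₀) / (s/√n) = (88.50 - 84) / (19.54/√21) = 1.055
p-value = 0.3038

Since p-value > α = 0.1, we fail to reject H₀.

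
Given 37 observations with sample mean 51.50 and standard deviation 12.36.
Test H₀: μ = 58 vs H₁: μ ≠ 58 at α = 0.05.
One-sample t-test:
H₀: μ = 58
H₁: μ ≠ 58
df = n - 1 = 36
t = (x̄ - μ₀) / (s/√n) = (51.50 - 58) / (12.36/√37) = -3.199
p-value = 0.0029

Since p-value < α = 0.05, we reject H₀.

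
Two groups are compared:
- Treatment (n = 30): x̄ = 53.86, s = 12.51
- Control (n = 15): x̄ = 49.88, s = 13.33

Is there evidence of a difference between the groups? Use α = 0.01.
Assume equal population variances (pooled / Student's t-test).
Student's two-sample t-test (equal variances):
H₀: μ₁ = μ₂
H₁: μ₁ ≠ μ₂
df = n₁ + n₂ - 2 = 43
Pooled variance s_p² = [(n₁-1)s₁² + (n₂-1)s₂²] / (n₁ + n₂ - 2) = [(29)(12.51²) + (14)(13.33²)] / 43 = 163.3988
SE = √(s_p²(1/n₁ + 1/n₂)) = √(163.3988 × (1/30 + 1/15)) = 4.0423
t = (x̄₁ - x̄₂) / SE = (53.86 - 49.88) / 4.0423 = 3.98 / 4.0423 = 0.985
p-value = 0.3303

Since p-value > α = 0.01, we fail to reject H₀.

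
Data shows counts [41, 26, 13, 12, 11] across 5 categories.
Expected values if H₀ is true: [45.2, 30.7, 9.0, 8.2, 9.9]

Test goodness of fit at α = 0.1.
Chi-square goodness of fit test:
H₀: observed counts match expected distribution
H₁: observed counts differ from expected distribution
df = k - 1 = 4
χ² = Σ(O - E)²/E
   = (41 - 45.2)²/45.2 + (26 - 30.7)²/30.7 + (13 - 9.0)²/9.0 + (12 - 8.2)²/8.2 + (11 - 9.9)²/9.9
   = 0.390 + 0.720 + 1.778 + 1.761 + 0.122
   = 4.77
p-value = 0.3116

Since p-value > α = 0.1, we fail to reject H₀.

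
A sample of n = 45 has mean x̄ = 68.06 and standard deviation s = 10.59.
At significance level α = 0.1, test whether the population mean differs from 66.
One-sample t-test:
H₀: μ = 66
H₁: μ ≠ 66
df = n - 1 = 44
t = (x̄ - μ₀) / (s/√n) = (68.06 - 66) / (10.59/√45) = 1.305
p-value = 0.1987

Since p-value > α = 0.1, we fail to reject H₀.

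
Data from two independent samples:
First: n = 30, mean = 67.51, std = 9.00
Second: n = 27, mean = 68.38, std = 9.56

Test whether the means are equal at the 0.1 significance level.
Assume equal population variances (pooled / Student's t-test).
Student's two-sample t-test (equal variances):
H₀: μ₁ = μ₂
H₁: μ₁ ≠ μ₂
df = n₁ + n₂ - 2 = 55
Pooled variance s_p² = [(n₁-1)s₁² + (n₂-1)s₂²] / (n₁ + n₂ - 2) = [(29)(9.00²) + (26)(9.56²)] / 55 = 85.9133
SE = √(s_p²(1/n₁ + 1/n₂)) = √(85.9133 × (1/30 + 1/27)) = 2.4588
t = (x̄₁ - x̄₂) / SE = (67.51 - 68.38) / 2.4588 = -0.87 / 2.4588 = -0.354
p-value = 0.7248

Since p-value > α = 0.1, we fail to reject H₀.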